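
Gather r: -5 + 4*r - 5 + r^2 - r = r^2 + 3*r - 10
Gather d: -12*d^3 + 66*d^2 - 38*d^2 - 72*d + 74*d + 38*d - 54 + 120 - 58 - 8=-12*d^3 + 28*d^2 + 40*d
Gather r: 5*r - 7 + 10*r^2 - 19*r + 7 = 10*r^2 - 14*r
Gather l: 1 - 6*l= 1 - 6*l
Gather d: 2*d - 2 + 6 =2*d + 4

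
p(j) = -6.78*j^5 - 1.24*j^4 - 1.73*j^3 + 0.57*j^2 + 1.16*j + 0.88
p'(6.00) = -45184.60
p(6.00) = -54673.64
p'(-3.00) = -2660.95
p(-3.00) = 1596.34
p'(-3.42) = -4502.75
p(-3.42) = 3075.34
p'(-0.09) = 1.02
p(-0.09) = 0.78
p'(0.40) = -0.40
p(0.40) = 1.22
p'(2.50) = -1430.15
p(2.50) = -730.24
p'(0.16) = 1.17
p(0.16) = 1.07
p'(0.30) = 0.63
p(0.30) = 1.21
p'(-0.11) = 0.97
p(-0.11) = 0.76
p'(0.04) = 1.20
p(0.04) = 0.93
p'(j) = -33.9*j^4 - 4.96*j^3 - 5.19*j^2 + 1.14*j + 1.16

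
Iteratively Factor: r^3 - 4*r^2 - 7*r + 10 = (r - 5)*(r^2 + r - 2) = (r - 5)*(r + 2)*(r - 1)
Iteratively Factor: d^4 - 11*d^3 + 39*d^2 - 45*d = (d)*(d^3 - 11*d^2 + 39*d - 45) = d*(d - 5)*(d^2 - 6*d + 9) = d*(d - 5)*(d - 3)*(d - 3)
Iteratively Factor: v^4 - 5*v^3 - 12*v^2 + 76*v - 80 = (v - 2)*(v^3 - 3*v^2 - 18*v + 40) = (v - 2)*(v + 4)*(v^2 - 7*v + 10) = (v - 5)*(v - 2)*(v + 4)*(v - 2)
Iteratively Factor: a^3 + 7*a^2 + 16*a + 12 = (a + 2)*(a^2 + 5*a + 6) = (a + 2)^2*(a + 3)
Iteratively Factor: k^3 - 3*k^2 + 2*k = (k - 1)*(k^2 - 2*k) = (k - 2)*(k - 1)*(k)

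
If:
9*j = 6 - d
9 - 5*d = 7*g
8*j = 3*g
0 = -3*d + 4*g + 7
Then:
No Solution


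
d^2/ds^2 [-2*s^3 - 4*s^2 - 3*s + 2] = -12*s - 8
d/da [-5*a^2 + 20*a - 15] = 20 - 10*a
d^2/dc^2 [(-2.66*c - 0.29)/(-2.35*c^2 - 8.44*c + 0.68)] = ((2.66*c + 0.29)*(4.7*c + 8.44)*(9.4*c + 16.88) - (37.506*c + 46.2638)*(2.35*c^2 + 8.44*c - 0.68))/(2.35*c^2 + 8.44*c - 0.68)^3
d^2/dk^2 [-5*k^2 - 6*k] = -10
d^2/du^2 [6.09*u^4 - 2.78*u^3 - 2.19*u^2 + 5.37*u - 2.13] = 73.08*u^2 - 16.68*u - 4.38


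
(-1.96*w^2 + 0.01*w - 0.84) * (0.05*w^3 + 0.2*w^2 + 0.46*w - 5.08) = -0.098*w^5 - 0.3915*w^4 - 0.9416*w^3 + 9.7934*w^2 - 0.4372*w + 4.2672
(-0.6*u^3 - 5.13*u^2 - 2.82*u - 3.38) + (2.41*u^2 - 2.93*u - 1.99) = -0.6*u^3 - 2.72*u^2 - 5.75*u - 5.37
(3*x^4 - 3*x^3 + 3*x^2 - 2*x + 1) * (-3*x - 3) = -9*x^5 - 3*x^2 + 3*x - 3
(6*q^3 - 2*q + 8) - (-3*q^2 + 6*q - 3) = 6*q^3 + 3*q^2 - 8*q + 11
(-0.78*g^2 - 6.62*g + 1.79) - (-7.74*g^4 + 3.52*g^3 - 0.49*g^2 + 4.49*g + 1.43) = 7.74*g^4 - 3.52*g^3 - 0.29*g^2 - 11.11*g + 0.36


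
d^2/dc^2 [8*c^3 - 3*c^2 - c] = 48*c - 6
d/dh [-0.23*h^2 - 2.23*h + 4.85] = -0.46*h - 2.23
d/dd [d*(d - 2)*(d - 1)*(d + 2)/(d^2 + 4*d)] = (2*d^3 + 11*d^2 - 8*d - 20)/(d^2 + 8*d + 16)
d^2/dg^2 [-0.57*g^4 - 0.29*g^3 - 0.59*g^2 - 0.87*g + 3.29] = -6.84*g^2 - 1.74*g - 1.18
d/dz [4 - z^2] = -2*z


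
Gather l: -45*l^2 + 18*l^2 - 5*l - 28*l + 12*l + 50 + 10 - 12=-27*l^2 - 21*l + 48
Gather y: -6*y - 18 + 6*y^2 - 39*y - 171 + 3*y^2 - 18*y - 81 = 9*y^2 - 63*y - 270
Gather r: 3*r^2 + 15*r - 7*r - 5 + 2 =3*r^2 + 8*r - 3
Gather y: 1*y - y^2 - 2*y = -y^2 - y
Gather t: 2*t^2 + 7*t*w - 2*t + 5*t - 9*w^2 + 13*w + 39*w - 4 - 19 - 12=2*t^2 + t*(7*w + 3) - 9*w^2 + 52*w - 35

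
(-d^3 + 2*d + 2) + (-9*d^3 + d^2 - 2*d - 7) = -10*d^3 + d^2 - 5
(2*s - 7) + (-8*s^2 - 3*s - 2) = -8*s^2 - s - 9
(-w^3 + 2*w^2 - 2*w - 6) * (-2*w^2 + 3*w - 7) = 2*w^5 - 7*w^4 + 17*w^3 - 8*w^2 - 4*w + 42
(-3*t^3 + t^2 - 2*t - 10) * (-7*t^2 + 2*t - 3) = 21*t^5 - 13*t^4 + 25*t^3 + 63*t^2 - 14*t + 30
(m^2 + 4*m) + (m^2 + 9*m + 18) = 2*m^2 + 13*m + 18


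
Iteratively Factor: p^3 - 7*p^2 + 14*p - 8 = (p - 2)*(p^2 - 5*p + 4) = (p - 4)*(p - 2)*(p - 1)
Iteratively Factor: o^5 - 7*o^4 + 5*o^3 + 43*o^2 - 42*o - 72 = (o + 1)*(o^4 - 8*o^3 + 13*o^2 + 30*o - 72) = (o - 4)*(o + 1)*(o^3 - 4*o^2 - 3*o + 18) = (o - 4)*(o - 3)*(o + 1)*(o^2 - o - 6) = (o - 4)*(o - 3)^2*(o + 1)*(o + 2)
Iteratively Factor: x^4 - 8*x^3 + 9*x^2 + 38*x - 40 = (x - 5)*(x^3 - 3*x^2 - 6*x + 8) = (x - 5)*(x - 4)*(x^2 + x - 2) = (x - 5)*(x - 4)*(x - 1)*(x + 2)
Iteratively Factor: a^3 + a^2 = (a)*(a^2 + a) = a*(a + 1)*(a)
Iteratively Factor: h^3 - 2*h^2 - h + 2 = (h - 2)*(h^2 - 1) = (h - 2)*(h - 1)*(h + 1)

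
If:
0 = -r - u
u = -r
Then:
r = -u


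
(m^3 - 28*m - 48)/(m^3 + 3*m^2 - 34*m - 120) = (m + 2)/(m + 5)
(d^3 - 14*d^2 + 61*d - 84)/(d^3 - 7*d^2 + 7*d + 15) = (d^2 - 11*d + 28)/(d^2 - 4*d - 5)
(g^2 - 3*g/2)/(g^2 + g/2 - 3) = g/(g + 2)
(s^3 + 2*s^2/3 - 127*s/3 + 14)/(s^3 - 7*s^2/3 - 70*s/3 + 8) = (s + 7)/(s + 4)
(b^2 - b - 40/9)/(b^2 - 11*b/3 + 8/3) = (b + 5/3)/(b - 1)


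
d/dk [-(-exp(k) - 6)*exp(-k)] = -6*exp(-k)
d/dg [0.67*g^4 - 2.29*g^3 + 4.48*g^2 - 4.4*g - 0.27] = 2.68*g^3 - 6.87*g^2 + 8.96*g - 4.4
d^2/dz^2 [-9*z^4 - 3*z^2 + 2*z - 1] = -108*z^2 - 6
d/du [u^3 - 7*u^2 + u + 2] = 3*u^2 - 14*u + 1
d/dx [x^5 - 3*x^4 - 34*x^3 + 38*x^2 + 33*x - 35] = 5*x^4 - 12*x^3 - 102*x^2 + 76*x + 33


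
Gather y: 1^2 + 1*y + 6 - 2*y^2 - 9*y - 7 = -2*y^2 - 8*y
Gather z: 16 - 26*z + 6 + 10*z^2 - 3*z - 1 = 10*z^2 - 29*z + 21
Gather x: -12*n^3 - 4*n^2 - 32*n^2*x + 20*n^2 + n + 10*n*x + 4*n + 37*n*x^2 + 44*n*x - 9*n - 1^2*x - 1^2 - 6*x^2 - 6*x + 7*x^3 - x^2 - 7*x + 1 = -12*n^3 + 16*n^2 - 4*n + 7*x^3 + x^2*(37*n - 7) + x*(-32*n^2 + 54*n - 14)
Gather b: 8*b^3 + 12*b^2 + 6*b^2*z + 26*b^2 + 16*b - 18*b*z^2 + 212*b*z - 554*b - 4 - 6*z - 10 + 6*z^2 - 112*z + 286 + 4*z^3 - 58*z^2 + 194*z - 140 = 8*b^3 + b^2*(6*z + 38) + b*(-18*z^2 + 212*z - 538) + 4*z^3 - 52*z^2 + 76*z + 132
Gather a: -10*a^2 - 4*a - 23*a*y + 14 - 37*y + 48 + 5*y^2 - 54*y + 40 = -10*a^2 + a*(-23*y - 4) + 5*y^2 - 91*y + 102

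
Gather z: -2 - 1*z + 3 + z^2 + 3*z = z^2 + 2*z + 1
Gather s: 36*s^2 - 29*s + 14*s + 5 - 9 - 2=36*s^2 - 15*s - 6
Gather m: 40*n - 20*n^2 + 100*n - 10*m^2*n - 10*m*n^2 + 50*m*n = -10*m^2*n + m*(-10*n^2 + 50*n) - 20*n^2 + 140*n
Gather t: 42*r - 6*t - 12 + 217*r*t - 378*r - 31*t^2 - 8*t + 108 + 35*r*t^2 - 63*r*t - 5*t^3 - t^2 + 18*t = -336*r - 5*t^3 + t^2*(35*r - 32) + t*(154*r + 4) + 96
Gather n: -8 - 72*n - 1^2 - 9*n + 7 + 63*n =-18*n - 2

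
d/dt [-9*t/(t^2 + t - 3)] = 9*(t^2 + 3)/(t^4 + 2*t^3 - 5*t^2 - 6*t + 9)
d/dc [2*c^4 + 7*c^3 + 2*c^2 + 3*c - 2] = 8*c^3 + 21*c^2 + 4*c + 3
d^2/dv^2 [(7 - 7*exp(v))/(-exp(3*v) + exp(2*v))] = 28*exp(-2*v)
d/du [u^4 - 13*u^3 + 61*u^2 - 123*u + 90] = 4*u^3 - 39*u^2 + 122*u - 123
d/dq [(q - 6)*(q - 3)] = 2*q - 9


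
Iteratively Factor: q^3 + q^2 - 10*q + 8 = (q - 1)*(q^2 + 2*q - 8) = (q - 1)*(q + 4)*(q - 2)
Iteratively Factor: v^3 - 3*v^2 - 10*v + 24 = (v - 4)*(v^2 + v - 6) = (v - 4)*(v - 2)*(v + 3)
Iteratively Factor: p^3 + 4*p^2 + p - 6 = (p + 3)*(p^2 + p - 2) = (p + 2)*(p + 3)*(p - 1)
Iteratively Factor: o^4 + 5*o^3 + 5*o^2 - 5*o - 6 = (o - 1)*(o^3 + 6*o^2 + 11*o + 6) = (o - 1)*(o + 2)*(o^2 + 4*o + 3) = (o - 1)*(o + 2)*(o + 3)*(o + 1)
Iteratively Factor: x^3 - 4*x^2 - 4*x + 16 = (x + 2)*(x^2 - 6*x + 8) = (x - 4)*(x + 2)*(x - 2)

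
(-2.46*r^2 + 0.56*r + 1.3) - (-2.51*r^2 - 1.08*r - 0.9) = 0.0499999999999998*r^2 + 1.64*r + 2.2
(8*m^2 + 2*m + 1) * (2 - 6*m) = -48*m^3 + 4*m^2 - 2*m + 2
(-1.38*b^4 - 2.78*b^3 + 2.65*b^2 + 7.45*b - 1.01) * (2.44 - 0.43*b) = 0.5934*b^5 - 2.1718*b^4 - 7.9227*b^3 + 3.2625*b^2 + 18.6123*b - 2.4644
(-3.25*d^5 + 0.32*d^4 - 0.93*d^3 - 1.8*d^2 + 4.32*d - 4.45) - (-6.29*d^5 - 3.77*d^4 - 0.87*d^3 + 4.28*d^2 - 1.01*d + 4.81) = 3.04*d^5 + 4.09*d^4 - 0.0600000000000001*d^3 - 6.08*d^2 + 5.33*d - 9.26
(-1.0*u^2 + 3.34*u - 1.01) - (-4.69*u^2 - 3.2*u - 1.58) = 3.69*u^2 + 6.54*u + 0.57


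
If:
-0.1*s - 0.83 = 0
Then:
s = -8.30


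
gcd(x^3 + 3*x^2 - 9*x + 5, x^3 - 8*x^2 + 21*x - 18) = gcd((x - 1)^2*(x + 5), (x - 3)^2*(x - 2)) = 1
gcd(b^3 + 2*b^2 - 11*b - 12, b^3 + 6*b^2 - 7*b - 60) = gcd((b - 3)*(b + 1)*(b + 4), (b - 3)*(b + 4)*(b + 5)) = b^2 + b - 12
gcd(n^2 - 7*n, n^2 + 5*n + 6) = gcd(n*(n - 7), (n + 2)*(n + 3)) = 1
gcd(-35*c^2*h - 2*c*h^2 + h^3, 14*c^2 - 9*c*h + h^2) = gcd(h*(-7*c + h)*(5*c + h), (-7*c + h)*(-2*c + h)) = 7*c - h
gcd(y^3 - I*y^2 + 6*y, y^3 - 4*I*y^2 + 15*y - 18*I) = 1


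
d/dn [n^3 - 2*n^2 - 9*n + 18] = 3*n^2 - 4*n - 9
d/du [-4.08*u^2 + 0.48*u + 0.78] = 0.48 - 8.16*u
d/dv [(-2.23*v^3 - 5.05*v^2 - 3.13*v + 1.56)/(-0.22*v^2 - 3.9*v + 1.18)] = (0.4906*v^4 + 17.394*v^3 + 11.1122*v^2 - 11.2316*v + 2.3906)/(0.0484*v^4 + 1.716*v^3 + 14.6908*v^2 - 9.204*v + 1.3924)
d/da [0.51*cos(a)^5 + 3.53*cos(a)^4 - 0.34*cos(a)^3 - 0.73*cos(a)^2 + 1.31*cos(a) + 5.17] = (-2.55*cos(a)^4 - 14.12*cos(a)^3 + 1.02*cos(a)^2 + 1.46*cos(a) - 1.31)*sin(a)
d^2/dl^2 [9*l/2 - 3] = 0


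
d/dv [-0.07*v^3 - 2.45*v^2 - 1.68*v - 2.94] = -0.21*v^2 - 4.9*v - 1.68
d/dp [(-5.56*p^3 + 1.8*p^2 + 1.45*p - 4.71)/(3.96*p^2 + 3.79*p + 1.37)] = (-22.0176*p^4 - 42.1448*p^3 - 21.7716*p^2 + 42.2352*p + 19.8374)/(15.6816*p^4 + 30.0168*p^3 + 25.2145*p^2 + 10.3846*p + 1.8769)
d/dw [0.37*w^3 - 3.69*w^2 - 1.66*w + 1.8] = 1.11*w^2 - 7.38*w - 1.66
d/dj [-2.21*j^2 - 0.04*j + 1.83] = -4.42*j - 0.04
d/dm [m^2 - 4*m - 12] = 2*m - 4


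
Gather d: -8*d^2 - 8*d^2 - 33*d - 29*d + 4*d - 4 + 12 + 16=-16*d^2 - 58*d + 24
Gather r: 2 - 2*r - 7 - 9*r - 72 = -11*r - 77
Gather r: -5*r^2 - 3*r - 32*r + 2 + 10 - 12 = -5*r^2 - 35*r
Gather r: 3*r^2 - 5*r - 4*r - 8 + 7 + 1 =3*r^2 - 9*r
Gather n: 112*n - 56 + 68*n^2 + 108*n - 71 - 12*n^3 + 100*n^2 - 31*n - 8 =-12*n^3 + 168*n^2 + 189*n - 135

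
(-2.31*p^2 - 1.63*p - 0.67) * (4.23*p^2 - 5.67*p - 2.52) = -9.7713*p^4 + 6.2028*p^3 + 12.2292*p^2 + 7.9065*p + 1.6884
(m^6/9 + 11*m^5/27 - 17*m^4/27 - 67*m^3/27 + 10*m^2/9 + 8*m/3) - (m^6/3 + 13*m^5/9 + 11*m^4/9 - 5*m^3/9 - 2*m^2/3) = -2*m^6/9 - 28*m^5/27 - 50*m^4/27 - 52*m^3/27 + 16*m^2/9 + 8*m/3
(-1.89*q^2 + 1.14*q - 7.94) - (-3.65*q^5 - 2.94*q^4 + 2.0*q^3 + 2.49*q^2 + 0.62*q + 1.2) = 3.65*q^5 + 2.94*q^4 - 2.0*q^3 - 4.38*q^2 + 0.52*q - 9.14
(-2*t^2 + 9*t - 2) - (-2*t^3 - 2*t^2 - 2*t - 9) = 2*t^3 + 11*t + 7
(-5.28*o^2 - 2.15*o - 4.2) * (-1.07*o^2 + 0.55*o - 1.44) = 5.6496*o^4 - 0.6035*o^3 + 10.9147*o^2 + 0.785999999999999*o + 6.048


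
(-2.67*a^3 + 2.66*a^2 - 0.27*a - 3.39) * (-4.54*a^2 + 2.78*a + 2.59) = 12.1218*a^5 - 19.499*a^4 + 1.7053*a^3 + 21.5294*a^2 - 10.1235*a - 8.7801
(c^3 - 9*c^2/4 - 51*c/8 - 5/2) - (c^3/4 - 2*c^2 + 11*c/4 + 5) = 3*c^3/4 - c^2/4 - 73*c/8 - 15/2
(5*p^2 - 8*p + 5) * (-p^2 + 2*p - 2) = -5*p^4 + 18*p^3 - 31*p^2 + 26*p - 10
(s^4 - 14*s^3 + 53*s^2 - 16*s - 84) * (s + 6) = s^5 - 8*s^4 - 31*s^3 + 302*s^2 - 180*s - 504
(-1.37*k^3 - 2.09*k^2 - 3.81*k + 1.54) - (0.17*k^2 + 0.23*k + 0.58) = -1.37*k^3 - 2.26*k^2 - 4.04*k + 0.96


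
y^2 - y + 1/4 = (y - 1/2)^2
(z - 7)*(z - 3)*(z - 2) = z^3 - 12*z^2 + 41*z - 42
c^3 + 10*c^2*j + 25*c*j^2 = c*(c + 5*j)^2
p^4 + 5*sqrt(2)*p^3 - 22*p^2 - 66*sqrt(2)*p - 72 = (p - 3*sqrt(2))*(p + sqrt(2))^2*(p + 6*sqrt(2))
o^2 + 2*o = o*(o + 2)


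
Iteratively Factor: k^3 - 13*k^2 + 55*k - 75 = (k - 5)*(k^2 - 8*k + 15) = (k - 5)*(k - 3)*(k - 5)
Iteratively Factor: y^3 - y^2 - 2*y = (y - 2)*(y^2 + y) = (y - 2)*(y + 1)*(y)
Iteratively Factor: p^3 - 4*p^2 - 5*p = (p + 1)*(p^2 - 5*p) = p*(p + 1)*(p - 5)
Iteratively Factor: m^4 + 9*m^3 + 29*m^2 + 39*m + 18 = (m + 3)*(m^3 + 6*m^2 + 11*m + 6) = (m + 2)*(m + 3)*(m^2 + 4*m + 3) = (m + 2)*(m + 3)^2*(m + 1)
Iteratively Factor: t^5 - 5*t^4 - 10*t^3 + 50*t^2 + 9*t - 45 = (t - 3)*(t^4 - 2*t^3 - 16*t^2 + 2*t + 15) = (t - 5)*(t - 3)*(t^3 + 3*t^2 - t - 3) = (t - 5)*(t - 3)*(t + 3)*(t^2 - 1) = (t - 5)*(t - 3)*(t - 1)*(t + 3)*(t + 1)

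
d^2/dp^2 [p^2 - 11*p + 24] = 2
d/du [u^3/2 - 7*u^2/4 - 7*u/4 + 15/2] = 3*u^2/2 - 7*u/2 - 7/4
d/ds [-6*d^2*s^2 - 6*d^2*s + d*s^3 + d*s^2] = d*(-12*d*s - 6*d + 3*s^2 + 2*s)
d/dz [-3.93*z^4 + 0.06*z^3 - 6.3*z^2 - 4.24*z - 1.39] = -15.72*z^3 + 0.18*z^2 - 12.6*z - 4.24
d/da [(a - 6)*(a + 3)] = 2*a - 3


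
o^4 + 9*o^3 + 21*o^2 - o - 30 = (o - 1)*(o + 2)*(o + 3)*(o + 5)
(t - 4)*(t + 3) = t^2 - t - 12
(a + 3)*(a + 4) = a^2 + 7*a + 12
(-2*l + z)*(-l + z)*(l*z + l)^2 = 2*l^4*z^2 + 4*l^4*z + 2*l^4 - 3*l^3*z^3 - 6*l^3*z^2 - 3*l^3*z + l^2*z^4 + 2*l^2*z^3 + l^2*z^2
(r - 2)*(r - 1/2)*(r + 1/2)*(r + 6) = r^4 + 4*r^3 - 49*r^2/4 - r + 3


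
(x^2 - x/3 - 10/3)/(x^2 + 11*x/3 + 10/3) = (x - 2)/(x + 2)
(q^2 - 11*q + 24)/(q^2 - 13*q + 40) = (q - 3)/(q - 5)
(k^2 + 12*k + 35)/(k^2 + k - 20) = (k + 7)/(k - 4)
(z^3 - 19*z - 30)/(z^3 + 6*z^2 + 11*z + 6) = (z - 5)/(z + 1)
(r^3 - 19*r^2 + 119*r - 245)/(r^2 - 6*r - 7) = (r^2 - 12*r + 35)/(r + 1)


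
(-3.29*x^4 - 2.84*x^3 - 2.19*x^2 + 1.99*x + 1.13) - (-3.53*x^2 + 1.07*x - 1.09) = -3.29*x^4 - 2.84*x^3 + 1.34*x^2 + 0.92*x + 2.22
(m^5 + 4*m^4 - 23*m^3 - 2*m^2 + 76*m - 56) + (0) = m^5 + 4*m^4 - 23*m^3 - 2*m^2 + 76*m - 56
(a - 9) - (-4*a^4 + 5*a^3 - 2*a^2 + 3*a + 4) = 4*a^4 - 5*a^3 + 2*a^2 - 2*a - 13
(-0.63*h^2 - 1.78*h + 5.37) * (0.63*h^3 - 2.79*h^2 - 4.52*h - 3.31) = -0.3969*h^5 + 0.6363*h^4 + 11.1969*h^3 - 4.8514*h^2 - 18.3806*h - 17.7747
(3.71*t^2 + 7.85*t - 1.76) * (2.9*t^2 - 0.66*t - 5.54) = 10.759*t^4 + 20.3164*t^3 - 30.8384*t^2 - 42.3274*t + 9.7504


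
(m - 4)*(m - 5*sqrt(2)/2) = m^2 - 4*m - 5*sqrt(2)*m/2 + 10*sqrt(2)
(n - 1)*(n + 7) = n^2 + 6*n - 7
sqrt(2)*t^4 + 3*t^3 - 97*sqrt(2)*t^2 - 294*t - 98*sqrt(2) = (t - 7*sqrt(2))*(t + sqrt(2))*(t + 7*sqrt(2))*(sqrt(2)*t + 1)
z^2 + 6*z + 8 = (z + 2)*(z + 4)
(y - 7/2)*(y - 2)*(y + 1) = y^3 - 9*y^2/2 + 3*y/2 + 7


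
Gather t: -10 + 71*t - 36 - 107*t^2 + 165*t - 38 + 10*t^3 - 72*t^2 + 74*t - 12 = 10*t^3 - 179*t^2 + 310*t - 96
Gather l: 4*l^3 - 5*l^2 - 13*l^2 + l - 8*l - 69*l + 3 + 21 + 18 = 4*l^3 - 18*l^2 - 76*l + 42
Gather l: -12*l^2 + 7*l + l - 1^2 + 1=-12*l^2 + 8*l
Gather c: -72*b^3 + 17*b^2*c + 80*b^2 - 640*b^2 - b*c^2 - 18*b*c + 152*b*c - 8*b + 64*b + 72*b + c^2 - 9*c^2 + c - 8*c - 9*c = -72*b^3 - 560*b^2 + 128*b + c^2*(-b - 8) + c*(17*b^2 + 134*b - 16)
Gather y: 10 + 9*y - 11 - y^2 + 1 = -y^2 + 9*y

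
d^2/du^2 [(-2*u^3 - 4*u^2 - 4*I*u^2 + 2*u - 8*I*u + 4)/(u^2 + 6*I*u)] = 4*(u^3*(25 + 8*I) + 6*u^2 + 36*I*u - 72)/(u^3*(u^3 + 18*I*u^2 - 108*u - 216*I))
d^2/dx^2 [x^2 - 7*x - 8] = 2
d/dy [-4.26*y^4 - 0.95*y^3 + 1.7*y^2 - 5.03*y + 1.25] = -17.04*y^3 - 2.85*y^2 + 3.4*y - 5.03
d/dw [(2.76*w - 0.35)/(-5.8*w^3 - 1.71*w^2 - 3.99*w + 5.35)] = (32.016*w^3 - 1.3704*w^2 - 1.197*w + 13.3695)/(33.64*w^6 + 19.836*w^5 + 49.2081*w^4 - 48.4142*w^3 - 2.3769*w^2 - 42.693*w + 28.6225)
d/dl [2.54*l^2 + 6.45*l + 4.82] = 5.08*l + 6.45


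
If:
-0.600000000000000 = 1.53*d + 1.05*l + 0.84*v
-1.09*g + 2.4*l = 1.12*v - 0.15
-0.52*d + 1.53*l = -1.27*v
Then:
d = 0.0167307492465967*v - 0.317988153382521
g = -2.84266955983705*v - 0.100347313918202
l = -0.824379091759327*v - 0.108074405071184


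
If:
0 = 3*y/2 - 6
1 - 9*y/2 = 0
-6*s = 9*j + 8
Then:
No Solution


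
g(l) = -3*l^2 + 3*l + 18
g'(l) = 3 - 6*l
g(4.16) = -21.44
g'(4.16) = -21.96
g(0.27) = 18.59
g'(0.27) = 1.38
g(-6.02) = -108.78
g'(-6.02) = 39.12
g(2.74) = 3.70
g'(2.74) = -13.44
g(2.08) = 11.26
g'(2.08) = -9.48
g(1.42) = 16.21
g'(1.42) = -5.52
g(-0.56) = 15.38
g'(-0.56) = 6.36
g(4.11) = -20.35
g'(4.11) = -21.66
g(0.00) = 18.00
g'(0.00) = 3.00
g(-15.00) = -702.00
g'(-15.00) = 93.00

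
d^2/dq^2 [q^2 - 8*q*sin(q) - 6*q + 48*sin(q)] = 8*q*sin(q) - 48*sin(q) - 16*cos(q) + 2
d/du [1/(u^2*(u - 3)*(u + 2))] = (-4*u^2 + 3*u + 12)/(u^3*(u^4 - 2*u^3 - 11*u^2 + 12*u + 36))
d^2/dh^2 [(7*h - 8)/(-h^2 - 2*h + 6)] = 2*(-4*(h + 1)^2*(7*h - 8) + 3*(7*h + 2)*(h^2 + 2*h - 6))/(h^2 + 2*h - 6)^3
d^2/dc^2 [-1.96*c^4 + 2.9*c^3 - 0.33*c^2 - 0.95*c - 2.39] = -23.52*c^2 + 17.4*c - 0.66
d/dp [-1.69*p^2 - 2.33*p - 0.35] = -3.38*p - 2.33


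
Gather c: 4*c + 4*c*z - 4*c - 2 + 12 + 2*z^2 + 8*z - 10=4*c*z + 2*z^2 + 8*z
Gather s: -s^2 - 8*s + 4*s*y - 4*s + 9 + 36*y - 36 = -s^2 + s*(4*y - 12) + 36*y - 27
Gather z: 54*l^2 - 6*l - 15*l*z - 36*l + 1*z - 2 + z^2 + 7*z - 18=54*l^2 - 42*l + z^2 + z*(8 - 15*l) - 20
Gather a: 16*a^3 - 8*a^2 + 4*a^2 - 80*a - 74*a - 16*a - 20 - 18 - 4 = 16*a^3 - 4*a^2 - 170*a - 42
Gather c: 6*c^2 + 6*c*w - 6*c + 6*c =6*c^2 + 6*c*w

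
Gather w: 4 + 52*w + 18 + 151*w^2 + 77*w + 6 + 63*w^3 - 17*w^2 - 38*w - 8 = 63*w^3 + 134*w^2 + 91*w + 20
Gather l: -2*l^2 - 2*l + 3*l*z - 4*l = -2*l^2 + l*(3*z - 6)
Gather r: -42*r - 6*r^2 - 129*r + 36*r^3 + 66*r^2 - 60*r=36*r^3 + 60*r^2 - 231*r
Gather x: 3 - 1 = 2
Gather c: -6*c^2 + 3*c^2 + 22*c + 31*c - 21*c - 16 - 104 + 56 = -3*c^2 + 32*c - 64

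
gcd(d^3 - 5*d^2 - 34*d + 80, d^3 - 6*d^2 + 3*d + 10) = d - 2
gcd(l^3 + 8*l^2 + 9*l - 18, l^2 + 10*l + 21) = l + 3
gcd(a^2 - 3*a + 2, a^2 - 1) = a - 1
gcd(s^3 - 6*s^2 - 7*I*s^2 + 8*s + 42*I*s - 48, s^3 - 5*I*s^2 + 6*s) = s + I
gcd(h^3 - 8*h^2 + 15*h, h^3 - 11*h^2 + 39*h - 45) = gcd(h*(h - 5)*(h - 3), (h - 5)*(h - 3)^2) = h^2 - 8*h + 15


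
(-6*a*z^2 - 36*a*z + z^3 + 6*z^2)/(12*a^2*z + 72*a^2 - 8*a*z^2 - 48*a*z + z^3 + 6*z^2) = z/(-2*a + z)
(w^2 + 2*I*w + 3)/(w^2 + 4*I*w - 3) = (w - I)/(w + I)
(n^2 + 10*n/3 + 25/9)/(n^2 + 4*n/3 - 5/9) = (3*n + 5)/(3*n - 1)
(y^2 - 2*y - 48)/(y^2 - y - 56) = (y + 6)/(y + 7)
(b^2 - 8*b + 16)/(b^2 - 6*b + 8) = (b - 4)/(b - 2)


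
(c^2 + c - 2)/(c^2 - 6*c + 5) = (c + 2)/(c - 5)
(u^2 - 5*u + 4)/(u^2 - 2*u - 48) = (-u^2 + 5*u - 4)/(-u^2 + 2*u + 48)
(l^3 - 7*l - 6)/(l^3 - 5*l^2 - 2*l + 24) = (l + 1)/(l - 4)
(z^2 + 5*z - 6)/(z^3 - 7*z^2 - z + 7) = (z + 6)/(z^2 - 6*z - 7)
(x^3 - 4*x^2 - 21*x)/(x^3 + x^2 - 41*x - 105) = x/(x + 5)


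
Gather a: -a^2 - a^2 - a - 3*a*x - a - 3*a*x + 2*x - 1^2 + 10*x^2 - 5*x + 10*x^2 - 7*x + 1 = -2*a^2 + a*(-6*x - 2) + 20*x^2 - 10*x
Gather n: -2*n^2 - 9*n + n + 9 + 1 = -2*n^2 - 8*n + 10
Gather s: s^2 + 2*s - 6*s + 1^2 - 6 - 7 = s^2 - 4*s - 12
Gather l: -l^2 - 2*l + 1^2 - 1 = -l^2 - 2*l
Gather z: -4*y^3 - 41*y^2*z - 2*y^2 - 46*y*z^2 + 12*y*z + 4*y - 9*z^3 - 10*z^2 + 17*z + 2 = -4*y^3 - 2*y^2 + 4*y - 9*z^3 + z^2*(-46*y - 10) + z*(-41*y^2 + 12*y + 17) + 2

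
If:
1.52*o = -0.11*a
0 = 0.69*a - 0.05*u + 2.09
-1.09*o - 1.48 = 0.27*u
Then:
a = -3.50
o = 0.25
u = -6.50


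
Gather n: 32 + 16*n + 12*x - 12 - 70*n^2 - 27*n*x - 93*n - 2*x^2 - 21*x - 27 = -70*n^2 + n*(-27*x - 77) - 2*x^2 - 9*x - 7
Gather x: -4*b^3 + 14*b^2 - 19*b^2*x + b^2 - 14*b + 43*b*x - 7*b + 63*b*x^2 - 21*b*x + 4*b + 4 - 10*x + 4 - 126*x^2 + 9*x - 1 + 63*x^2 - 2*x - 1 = -4*b^3 + 15*b^2 - 17*b + x^2*(63*b - 63) + x*(-19*b^2 + 22*b - 3) + 6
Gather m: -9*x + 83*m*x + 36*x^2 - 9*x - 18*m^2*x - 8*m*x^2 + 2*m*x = -18*m^2*x + m*(-8*x^2 + 85*x) + 36*x^2 - 18*x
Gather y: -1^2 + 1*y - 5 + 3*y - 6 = 4*y - 12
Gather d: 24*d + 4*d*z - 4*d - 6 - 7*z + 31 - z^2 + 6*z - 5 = d*(4*z + 20) - z^2 - z + 20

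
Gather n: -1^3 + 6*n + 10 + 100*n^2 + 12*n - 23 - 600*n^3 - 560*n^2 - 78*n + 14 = -600*n^3 - 460*n^2 - 60*n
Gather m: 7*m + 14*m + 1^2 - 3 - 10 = 21*m - 12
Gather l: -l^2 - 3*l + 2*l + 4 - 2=-l^2 - l + 2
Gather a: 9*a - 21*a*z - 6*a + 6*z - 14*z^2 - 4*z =a*(3 - 21*z) - 14*z^2 + 2*z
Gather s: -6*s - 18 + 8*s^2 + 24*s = 8*s^2 + 18*s - 18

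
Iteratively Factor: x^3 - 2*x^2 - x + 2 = (x + 1)*(x^2 - 3*x + 2) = (x - 2)*(x + 1)*(x - 1)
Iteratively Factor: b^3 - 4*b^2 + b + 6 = (b + 1)*(b^2 - 5*b + 6) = (b - 3)*(b + 1)*(b - 2)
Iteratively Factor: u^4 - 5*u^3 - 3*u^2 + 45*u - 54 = (u - 3)*(u^3 - 2*u^2 - 9*u + 18) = (u - 3)*(u - 2)*(u^2 - 9) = (u - 3)*(u - 2)*(u + 3)*(u - 3)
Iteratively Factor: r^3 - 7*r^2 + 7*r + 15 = (r - 3)*(r^2 - 4*r - 5) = (r - 3)*(r + 1)*(r - 5)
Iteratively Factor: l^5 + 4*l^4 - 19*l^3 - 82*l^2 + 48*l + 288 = (l - 4)*(l^4 + 8*l^3 + 13*l^2 - 30*l - 72) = (l - 4)*(l + 3)*(l^3 + 5*l^2 - 2*l - 24) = (l - 4)*(l + 3)*(l + 4)*(l^2 + l - 6) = (l - 4)*(l - 2)*(l + 3)*(l + 4)*(l + 3)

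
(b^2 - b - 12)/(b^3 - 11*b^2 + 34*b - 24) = (b + 3)/(b^2 - 7*b + 6)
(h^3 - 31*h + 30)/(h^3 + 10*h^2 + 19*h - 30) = (h - 5)/(h + 5)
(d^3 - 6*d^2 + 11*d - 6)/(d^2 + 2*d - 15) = (d^2 - 3*d + 2)/(d + 5)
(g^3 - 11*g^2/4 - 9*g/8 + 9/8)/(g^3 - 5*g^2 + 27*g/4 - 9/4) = (4*g + 3)/(2*(2*g - 3))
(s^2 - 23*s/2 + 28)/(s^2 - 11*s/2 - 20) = (2*s - 7)/(2*s + 5)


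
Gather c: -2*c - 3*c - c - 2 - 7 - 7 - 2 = -6*c - 18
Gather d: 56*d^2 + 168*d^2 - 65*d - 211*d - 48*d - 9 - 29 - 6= 224*d^2 - 324*d - 44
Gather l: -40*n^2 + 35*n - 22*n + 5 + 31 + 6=-40*n^2 + 13*n + 42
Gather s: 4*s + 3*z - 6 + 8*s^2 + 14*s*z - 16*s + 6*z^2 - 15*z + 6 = 8*s^2 + s*(14*z - 12) + 6*z^2 - 12*z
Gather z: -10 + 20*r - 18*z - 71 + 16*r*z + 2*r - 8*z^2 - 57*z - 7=22*r - 8*z^2 + z*(16*r - 75) - 88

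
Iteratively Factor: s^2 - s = (s - 1)*(s)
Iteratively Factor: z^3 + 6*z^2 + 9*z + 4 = (z + 1)*(z^2 + 5*z + 4) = (z + 1)*(z + 4)*(z + 1)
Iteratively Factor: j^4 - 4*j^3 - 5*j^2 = (j)*(j^3 - 4*j^2 - 5*j) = j^2*(j^2 - 4*j - 5) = j^2*(j + 1)*(j - 5)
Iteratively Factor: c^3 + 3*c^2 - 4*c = (c + 4)*(c^2 - c) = c*(c + 4)*(c - 1)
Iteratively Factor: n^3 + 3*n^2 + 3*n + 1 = (n + 1)*(n^2 + 2*n + 1) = (n + 1)^2*(n + 1)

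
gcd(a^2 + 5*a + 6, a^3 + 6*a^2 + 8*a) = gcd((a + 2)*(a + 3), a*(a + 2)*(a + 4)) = a + 2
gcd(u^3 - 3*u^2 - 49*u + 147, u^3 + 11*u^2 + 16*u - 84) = u + 7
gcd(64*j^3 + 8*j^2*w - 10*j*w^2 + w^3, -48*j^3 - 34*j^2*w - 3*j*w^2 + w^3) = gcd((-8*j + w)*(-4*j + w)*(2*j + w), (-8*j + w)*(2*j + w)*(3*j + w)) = -16*j^2 - 6*j*w + w^2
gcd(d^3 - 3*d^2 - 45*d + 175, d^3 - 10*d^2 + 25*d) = d^2 - 10*d + 25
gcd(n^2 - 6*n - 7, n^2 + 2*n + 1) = n + 1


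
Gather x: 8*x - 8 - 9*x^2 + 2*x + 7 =-9*x^2 + 10*x - 1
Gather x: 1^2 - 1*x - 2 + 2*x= x - 1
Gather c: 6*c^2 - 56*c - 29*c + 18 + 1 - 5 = 6*c^2 - 85*c + 14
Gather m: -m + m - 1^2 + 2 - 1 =0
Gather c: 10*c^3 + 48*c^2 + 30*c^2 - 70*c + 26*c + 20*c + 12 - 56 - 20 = 10*c^3 + 78*c^2 - 24*c - 64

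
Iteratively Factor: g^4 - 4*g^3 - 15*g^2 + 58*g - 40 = (g - 1)*(g^3 - 3*g^2 - 18*g + 40) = (g - 2)*(g - 1)*(g^2 - g - 20) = (g - 2)*(g - 1)*(g + 4)*(g - 5)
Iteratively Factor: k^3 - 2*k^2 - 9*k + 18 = (k + 3)*(k^2 - 5*k + 6) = (k - 2)*(k + 3)*(k - 3)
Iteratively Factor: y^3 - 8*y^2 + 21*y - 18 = (y - 3)*(y^2 - 5*y + 6) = (y - 3)^2*(y - 2)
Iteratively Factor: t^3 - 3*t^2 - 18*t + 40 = (t - 5)*(t^2 + 2*t - 8) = (t - 5)*(t + 4)*(t - 2)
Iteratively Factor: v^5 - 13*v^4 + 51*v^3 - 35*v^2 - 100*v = (v - 4)*(v^4 - 9*v^3 + 15*v^2 + 25*v) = v*(v - 4)*(v^3 - 9*v^2 + 15*v + 25) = v*(v - 4)*(v + 1)*(v^2 - 10*v + 25) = v*(v - 5)*(v - 4)*(v + 1)*(v - 5)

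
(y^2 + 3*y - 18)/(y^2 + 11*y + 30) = (y - 3)/(y + 5)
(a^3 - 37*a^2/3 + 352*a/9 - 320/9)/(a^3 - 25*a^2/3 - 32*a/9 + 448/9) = (3*a - 5)/(3*a + 7)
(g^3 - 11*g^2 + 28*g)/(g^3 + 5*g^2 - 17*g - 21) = g*(g^2 - 11*g + 28)/(g^3 + 5*g^2 - 17*g - 21)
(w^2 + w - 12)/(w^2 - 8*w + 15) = (w + 4)/(w - 5)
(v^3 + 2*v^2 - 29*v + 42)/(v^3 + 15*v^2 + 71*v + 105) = (v^2 - 5*v + 6)/(v^2 + 8*v + 15)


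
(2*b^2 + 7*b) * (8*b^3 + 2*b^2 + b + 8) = 16*b^5 + 60*b^4 + 16*b^3 + 23*b^2 + 56*b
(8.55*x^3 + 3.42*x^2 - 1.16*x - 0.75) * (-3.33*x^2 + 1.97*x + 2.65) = -28.4715*x^5 + 5.4549*x^4 + 33.2577*x^3 + 9.2753*x^2 - 4.5515*x - 1.9875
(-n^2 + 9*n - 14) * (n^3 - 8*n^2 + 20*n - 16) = -n^5 + 17*n^4 - 106*n^3 + 308*n^2 - 424*n + 224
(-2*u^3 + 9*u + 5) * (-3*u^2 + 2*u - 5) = 6*u^5 - 4*u^4 - 17*u^3 + 3*u^2 - 35*u - 25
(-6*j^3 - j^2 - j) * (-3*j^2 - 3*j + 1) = 18*j^5 + 21*j^4 + 2*j^2 - j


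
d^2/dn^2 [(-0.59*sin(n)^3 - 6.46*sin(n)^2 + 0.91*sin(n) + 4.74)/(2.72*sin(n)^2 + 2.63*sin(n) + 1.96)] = (4.36505600000001*sin(n)^7 + 12.661872*sin(n)^6 - 30.3301000000001*sin(n)^5 - 193.38427*sin(n)^4 + 151.701554*sin(n)^3 + 571.051074*sin(n)^2 + 181.678664*sin(n) - 43.982772)/(20.123648*sin(n)^6 + 58.373376*sin(n)^5 + 99.944496*sin(n)^4 + 102.317783*sin(n)^3 + 72.018828*sin(n)^2 + 30.310224*sin(n) + 7.529536)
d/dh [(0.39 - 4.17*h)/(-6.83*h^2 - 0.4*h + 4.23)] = (-28.4811*h^2 + 5.3274*h - 17.4831)/(46.6489*h^4 + 5.464*h^3 - 57.6218*h^2 - 3.384*h + 17.8929)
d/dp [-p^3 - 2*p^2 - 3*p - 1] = -3*p^2 - 4*p - 3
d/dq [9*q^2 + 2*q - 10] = 18*q + 2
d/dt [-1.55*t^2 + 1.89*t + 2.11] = 1.89 - 3.1*t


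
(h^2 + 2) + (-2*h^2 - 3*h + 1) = -h^2 - 3*h + 3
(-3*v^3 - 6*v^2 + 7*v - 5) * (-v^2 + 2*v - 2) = 3*v^5 - 13*v^3 + 31*v^2 - 24*v + 10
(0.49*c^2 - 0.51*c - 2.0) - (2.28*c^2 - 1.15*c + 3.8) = -1.79*c^2 + 0.64*c - 5.8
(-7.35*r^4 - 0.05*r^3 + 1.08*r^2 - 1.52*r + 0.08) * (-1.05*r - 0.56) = 7.7175*r^5 + 4.1685*r^4 - 1.106*r^3 + 0.9912*r^2 + 0.7672*r - 0.0448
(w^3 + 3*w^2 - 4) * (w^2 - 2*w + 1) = w^5 + w^4 - 5*w^3 - w^2 + 8*w - 4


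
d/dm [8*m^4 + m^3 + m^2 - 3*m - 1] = 32*m^3 + 3*m^2 + 2*m - 3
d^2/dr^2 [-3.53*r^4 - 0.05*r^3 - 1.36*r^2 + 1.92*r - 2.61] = -42.36*r^2 - 0.3*r - 2.72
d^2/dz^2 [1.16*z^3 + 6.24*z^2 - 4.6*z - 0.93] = 6.96*z + 12.48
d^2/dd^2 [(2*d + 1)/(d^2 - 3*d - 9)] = 2*(2*d^3 + 3*d^2 + 45*d - 36)/(d^6 - 9*d^5 + 135*d^3 - 729*d - 729)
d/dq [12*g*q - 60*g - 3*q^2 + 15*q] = 12*g - 6*q + 15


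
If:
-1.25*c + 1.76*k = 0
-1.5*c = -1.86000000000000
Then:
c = 1.24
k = 0.88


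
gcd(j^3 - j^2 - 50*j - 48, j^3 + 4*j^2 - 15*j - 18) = j^2 + 7*j + 6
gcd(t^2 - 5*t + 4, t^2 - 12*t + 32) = t - 4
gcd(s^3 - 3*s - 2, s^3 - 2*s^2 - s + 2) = s^2 - s - 2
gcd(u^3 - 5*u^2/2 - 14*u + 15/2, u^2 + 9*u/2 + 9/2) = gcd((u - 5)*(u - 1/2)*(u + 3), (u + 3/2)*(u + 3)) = u + 3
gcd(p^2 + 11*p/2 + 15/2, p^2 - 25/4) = p + 5/2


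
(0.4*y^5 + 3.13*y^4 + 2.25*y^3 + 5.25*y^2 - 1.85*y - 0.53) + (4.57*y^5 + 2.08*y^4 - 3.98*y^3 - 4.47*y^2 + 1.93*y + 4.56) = 4.97*y^5 + 5.21*y^4 - 1.73*y^3 + 0.78*y^2 + 0.0799999999999998*y + 4.03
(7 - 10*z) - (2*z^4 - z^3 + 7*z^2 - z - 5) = -2*z^4 + z^3 - 7*z^2 - 9*z + 12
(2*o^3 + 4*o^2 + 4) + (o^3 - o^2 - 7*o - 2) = 3*o^3 + 3*o^2 - 7*o + 2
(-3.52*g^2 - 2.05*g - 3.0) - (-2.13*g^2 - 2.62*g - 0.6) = -1.39*g^2 + 0.57*g - 2.4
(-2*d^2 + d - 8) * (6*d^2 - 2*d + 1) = -12*d^4 + 10*d^3 - 52*d^2 + 17*d - 8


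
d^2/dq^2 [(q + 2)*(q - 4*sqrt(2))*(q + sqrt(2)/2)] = 6*q - 7*sqrt(2) + 4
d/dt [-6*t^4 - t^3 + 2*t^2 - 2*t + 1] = -24*t^3 - 3*t^2 + 4*t - 2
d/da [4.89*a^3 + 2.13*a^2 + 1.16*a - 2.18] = 14.67*a^2 + 4.26*a + 1.16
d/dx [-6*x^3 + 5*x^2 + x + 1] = -18*x^2 + 10*x + 1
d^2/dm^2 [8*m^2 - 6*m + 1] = 16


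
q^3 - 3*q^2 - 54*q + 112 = (q - 8)*(q - 2)*(q + 7)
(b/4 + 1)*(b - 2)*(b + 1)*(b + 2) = b^4/4 + 5*b^3/4 - 5*b - 4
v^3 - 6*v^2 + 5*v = v*(v - 5)*(v - 1)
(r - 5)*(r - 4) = r^2 - 9*r + 20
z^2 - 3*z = z*(z - 3)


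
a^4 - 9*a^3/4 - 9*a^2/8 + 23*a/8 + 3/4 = (a - 2)*(a - 3/2)*(a + 1/4)*(a + 1)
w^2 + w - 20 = (w - 4)*(w + 5)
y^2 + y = y*(y + 1)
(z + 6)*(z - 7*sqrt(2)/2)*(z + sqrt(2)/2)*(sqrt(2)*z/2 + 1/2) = sqrt(2)*z^4/2 - 5*z^3/2 + 3*sqrt(2)*z^3 - 15*z^2 - 13*sqrt(2)*z^2/4 - 39*sqrt(2)*z/2 - 7*z/4 - 21/2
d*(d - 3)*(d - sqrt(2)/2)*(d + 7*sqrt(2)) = d^4 - 3*d^3 + 13*sqrt(2)*d^3/2 - 39*sqrt(2)*d^2/2 - 7*d^2 + 21*d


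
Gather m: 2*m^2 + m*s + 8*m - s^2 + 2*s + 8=2*m^2 + m*(s + 8) - s^2 + 2*s + 8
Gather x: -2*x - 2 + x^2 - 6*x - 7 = x^2 - 8*x - 9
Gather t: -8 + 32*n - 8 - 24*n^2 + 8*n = -24*n^2 + 40*n - 16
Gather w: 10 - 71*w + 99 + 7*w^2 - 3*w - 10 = 7*w^2 - 74*w + 99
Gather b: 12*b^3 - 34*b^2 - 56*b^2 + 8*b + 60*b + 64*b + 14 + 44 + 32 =12*b^3 - 90*b^2 + 132*b + 90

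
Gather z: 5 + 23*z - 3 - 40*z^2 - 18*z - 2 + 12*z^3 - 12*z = 12*z^3 - 40*z^2 - 7*z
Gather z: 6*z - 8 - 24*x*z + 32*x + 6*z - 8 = 32*x + z*(12 - 24*x) - 16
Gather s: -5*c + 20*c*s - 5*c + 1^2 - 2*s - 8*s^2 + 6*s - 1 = -10*c - 8*s^2 + s*(20*c + 4)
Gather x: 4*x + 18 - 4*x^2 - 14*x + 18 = -4*x^2 - 10*x + 36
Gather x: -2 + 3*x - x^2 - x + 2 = -x^2 + 2*x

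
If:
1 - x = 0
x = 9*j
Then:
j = 1/9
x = 1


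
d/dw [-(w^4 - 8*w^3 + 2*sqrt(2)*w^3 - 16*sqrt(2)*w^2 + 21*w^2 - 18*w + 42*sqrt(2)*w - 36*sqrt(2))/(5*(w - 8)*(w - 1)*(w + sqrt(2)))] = (-w^6 - 2*sqrt(2)*w^5 + 18*w^5 - 79*w^4 + 37*sqrt(2)*w^4 - 124*sqrt(2)*w^3 + 164*w^3 - 306*w^2 + 5*sqrt(2)*w^2 + 368*w + 312*sqrt(2)*w - 144*sqrt(2) - 24)/(5*(w^6 - 18*w^5 + 2*sqrt(2)*w^5 - 36*sqrt(2)*w^4 + 99*w^4 - 180*w^3 + 194*sqrt(2)*w^3 - 288*sqrt(2)*w^2 + 258*w^2 - 288*w + 128*sqrt(2)*w + 128))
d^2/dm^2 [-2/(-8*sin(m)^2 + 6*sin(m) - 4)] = (-64*sin(m)^4 + 36*sin(m)^3 + 119*sin(m)^2 - 78*sin(m) + 2)/(4*sin(m)^2 - 3*sin(m) + 2)^3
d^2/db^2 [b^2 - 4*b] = 2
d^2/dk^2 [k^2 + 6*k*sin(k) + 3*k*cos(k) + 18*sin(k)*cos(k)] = -6*k*sin(k) - 3*k*cos(k) - 6*sin(k) - 36*sin(2*k) + 12*cos(k) + 2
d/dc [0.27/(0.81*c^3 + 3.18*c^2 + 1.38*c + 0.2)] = (-0.6561*c^2 - 1.7172*c - 0.3726)/(0.81*c^3 + 3.18*c^2 + 1.38*c + 0.2)^2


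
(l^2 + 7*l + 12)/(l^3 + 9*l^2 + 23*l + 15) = (l + 4)/(l^2 + 6*l + 5)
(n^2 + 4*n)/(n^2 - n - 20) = n/(n - 5)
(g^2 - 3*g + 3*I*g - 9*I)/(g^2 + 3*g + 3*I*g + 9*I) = (g - 3)/(g + 3)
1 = 1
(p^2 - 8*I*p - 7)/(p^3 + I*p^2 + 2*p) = (p - 7*I)/(p*(p + 2*I))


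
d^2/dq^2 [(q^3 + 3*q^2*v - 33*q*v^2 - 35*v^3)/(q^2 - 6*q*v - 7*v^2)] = 56*v^2/(q^3 - 21*q^2*v + 147*q*v^2 - 343*v^3)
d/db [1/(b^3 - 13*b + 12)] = (13 - 3*b^2)/(b^3 - 13*b + 12)^2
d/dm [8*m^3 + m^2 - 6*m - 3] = 24*m^2 + 2*m - 6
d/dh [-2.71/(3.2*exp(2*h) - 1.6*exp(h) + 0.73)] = (17.344*exp(h) - 4.336)*exp(h)/(3.2*exp(2*h) - 1.6*exp(h) + 0.73)^2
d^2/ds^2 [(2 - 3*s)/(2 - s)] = 8/(s - 2)^3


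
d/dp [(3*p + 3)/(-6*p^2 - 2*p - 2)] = 9*p*(p + 2)/(2*(9*p^4 + 6*p^3 + 7*p^2 + 2*p + 1))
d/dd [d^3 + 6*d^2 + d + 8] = 3*d^2 + 12*d + 1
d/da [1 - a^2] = -2*a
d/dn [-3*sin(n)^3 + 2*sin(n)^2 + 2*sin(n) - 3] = (-9*sin(n)^2 + 4*sin(n) + 2)*cos(n)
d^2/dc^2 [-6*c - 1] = 0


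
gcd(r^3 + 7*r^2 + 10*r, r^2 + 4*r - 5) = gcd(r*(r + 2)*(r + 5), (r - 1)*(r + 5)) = r + 5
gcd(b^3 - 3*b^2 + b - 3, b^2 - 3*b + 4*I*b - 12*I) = b - 3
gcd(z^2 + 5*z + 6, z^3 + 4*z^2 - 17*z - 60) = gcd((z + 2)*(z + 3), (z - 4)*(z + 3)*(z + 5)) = z + 3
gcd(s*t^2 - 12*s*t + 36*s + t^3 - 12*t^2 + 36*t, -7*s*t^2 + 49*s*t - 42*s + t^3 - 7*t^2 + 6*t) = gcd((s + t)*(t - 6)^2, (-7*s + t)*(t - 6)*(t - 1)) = t - 6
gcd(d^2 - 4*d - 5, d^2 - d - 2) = d + 1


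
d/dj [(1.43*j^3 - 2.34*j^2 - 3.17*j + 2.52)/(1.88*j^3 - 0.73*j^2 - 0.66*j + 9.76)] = (3.3553*j^4 + 10.0316*j^3 + 26.8879*j^2 - 41.9976*j - 29.276)/(3.5344*j^6 - 2.7448*j^5 - 1.9487*j^4 + 37.6612*j^3 - 13.814*j^2 - 12.8832*j + 95.2576)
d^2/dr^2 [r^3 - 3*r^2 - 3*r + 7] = 6*r - 6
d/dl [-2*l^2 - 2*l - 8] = -4*l - 2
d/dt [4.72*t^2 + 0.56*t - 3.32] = 9.44*t + 0.56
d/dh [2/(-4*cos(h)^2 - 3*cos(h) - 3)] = -2*(8*cos(h) + 3)*sin(h)/(4*cos(h)^2 + 3*cos(h) + 3)^2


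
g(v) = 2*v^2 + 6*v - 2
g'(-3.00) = -6.00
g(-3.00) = -2.00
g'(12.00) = 54.00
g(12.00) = 358.00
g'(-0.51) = 3.96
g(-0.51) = -4.54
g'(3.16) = 18.64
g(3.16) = 36.93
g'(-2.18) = -2.72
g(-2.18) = -5.58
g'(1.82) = 13.28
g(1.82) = 15.54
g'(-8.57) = -28.28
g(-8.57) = 93.47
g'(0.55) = 8.20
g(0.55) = 1.90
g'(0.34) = 7.36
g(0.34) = 0.27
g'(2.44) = 15.76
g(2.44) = 24.55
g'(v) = 4*v + 6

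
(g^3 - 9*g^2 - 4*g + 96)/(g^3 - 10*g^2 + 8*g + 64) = (g + 3)/(g + 2)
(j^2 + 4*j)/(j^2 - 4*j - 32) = j/(j - 8)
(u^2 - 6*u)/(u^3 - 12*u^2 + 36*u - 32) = u*(u - 6)/(u^3 - 12*u^2 + 36*u - 32)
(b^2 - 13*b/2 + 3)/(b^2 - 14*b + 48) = (b - 1/2)/(b - 8)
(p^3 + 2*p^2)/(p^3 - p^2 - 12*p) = p*(p + 2)/(p^2 - p - 12)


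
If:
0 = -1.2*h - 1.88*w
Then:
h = -1.56666666666667*w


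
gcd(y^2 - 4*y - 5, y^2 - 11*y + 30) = y - 5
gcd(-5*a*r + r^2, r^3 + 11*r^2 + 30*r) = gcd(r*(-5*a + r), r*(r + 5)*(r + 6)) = r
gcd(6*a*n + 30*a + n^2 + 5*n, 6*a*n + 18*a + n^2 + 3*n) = 6*a + n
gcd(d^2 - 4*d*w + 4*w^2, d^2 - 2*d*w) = -d + 2*w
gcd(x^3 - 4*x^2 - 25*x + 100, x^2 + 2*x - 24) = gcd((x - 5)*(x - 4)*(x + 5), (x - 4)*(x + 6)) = x - 4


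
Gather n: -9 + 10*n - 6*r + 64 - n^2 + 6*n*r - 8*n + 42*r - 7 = -n^2 + n*(6*r + 2) + 36*r + 48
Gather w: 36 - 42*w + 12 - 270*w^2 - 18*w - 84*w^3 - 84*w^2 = -84*w^3 - 354*w^2 - 60*w + 48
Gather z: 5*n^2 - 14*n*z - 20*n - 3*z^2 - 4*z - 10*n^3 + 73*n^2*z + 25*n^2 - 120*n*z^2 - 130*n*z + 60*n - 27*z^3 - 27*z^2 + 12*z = -10*n^3 + 30*n^2 + 40*n - 27*z^3 + z^2*(-120*n - 30) + z*(73*n^2 - 144*n + 8)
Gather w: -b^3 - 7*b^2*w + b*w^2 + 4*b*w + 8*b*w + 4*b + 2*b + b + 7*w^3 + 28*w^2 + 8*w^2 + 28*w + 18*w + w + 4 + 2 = -b^3 + 7*b + 7*w^3 + w^2*(b + 36) + w*(-7*b^2 + 12*b + 47) + 6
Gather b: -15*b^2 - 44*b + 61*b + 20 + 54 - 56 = -15*b^2 + 17*b + 18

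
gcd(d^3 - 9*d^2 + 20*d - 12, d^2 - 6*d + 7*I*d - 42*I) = d - 6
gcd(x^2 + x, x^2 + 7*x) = x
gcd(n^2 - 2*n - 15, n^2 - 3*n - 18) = n + 3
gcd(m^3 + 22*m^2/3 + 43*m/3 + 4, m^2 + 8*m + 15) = m + 3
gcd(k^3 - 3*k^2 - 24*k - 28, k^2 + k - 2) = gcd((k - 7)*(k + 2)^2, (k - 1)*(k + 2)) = k + 2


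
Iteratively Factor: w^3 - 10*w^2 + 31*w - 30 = (w - 2)*(w^2 - 8*w + 15) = (w - 5)*(w - 2)*(w - 3)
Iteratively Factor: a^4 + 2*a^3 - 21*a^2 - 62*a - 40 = (a - 5)*(a^3 + 7*a^2 + 14*a + 8) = (a - 5)*(a + 2)*(a^2 + 5*a + 4) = (a - 5)*(a + 1)*(a + 2)*(a + 4)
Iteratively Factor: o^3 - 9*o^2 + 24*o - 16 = (o - 4)*(o^2 - 5*o + 4) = (o - 4)^2*(o - 1)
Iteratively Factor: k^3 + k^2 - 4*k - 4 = (k + 1)*(k^2 - 4) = (k - 2)*(k + 1)*(k + 2)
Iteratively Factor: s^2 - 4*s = (s)*(s - 4)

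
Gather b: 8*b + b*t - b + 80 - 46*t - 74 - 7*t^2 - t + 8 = b*(t + 7) - 7*t^2 - 47*t + 14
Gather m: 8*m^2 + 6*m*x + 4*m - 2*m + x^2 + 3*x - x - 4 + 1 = 8*m^2 + m*(6*x + 2) + x^2 + 2*x - 3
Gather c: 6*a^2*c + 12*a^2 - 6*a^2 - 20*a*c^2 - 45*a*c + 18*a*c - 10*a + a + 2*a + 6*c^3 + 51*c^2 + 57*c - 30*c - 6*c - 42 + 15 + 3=6*a^2 - 7*a + 6*c^3 + c^2*(51 - 20*a) + c*(6*a^2 - 27*a + 21) - 24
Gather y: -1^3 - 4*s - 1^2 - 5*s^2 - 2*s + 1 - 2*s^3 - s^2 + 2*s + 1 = -2*s^3 - 6*s^2 - 4*s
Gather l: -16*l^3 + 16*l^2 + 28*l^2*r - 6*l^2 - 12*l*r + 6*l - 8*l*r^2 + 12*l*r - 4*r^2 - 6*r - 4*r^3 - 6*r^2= -16*l^3 + l^2*(28*r + 10) + l*(6 - 8*r^2) - 4*r^3 - 10*r^2 - 6*r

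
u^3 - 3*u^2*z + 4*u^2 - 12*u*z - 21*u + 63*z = (u - 3)*(u + 7)*(u - 3*z)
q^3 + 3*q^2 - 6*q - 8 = (q - 2)*(q + 1)*(q + 4)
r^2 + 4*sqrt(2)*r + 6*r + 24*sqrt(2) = (r + 6)*(r + 4*sqrt(2))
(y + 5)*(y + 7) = y^2 + 12*y + 35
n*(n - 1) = n^2 - n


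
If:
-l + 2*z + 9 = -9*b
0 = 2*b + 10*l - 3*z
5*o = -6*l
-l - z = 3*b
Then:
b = -13/8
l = 11/8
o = -33/20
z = 7/2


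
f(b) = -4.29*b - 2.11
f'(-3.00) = -4.29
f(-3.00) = 10.76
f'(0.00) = -4.29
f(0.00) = -2.11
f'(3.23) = -4.29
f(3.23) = -15.97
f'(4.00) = -4.29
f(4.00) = -19.27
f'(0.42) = -4.29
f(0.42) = -3.91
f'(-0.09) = -4.29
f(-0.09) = -1.72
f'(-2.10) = -4.29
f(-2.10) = 6.90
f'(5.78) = -4.29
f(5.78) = -26.91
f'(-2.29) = -4.29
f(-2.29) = 7.71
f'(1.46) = -4.29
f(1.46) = -8.37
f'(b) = -4.29000000000000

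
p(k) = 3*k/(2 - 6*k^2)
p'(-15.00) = 0.00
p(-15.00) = 0.03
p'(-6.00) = 0.01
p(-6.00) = 0.08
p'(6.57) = 0.01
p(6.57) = -0.08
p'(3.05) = 0.06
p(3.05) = -0.17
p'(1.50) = 0.35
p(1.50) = -0.39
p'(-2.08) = 0.15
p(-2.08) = 0.26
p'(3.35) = 0.05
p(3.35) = -0.15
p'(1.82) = 0.21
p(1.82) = -0.31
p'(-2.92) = 0.07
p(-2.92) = 0.18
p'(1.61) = 0.29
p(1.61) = -0.36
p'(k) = 36*k^2/(2 - 6*k^2)^2 + 3/(2 - 6*k^2)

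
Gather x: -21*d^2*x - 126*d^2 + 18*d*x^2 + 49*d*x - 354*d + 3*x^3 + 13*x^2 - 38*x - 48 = -126*d^2 - 354*d + 3*x^3 + x^2*(18*d + 13) + x*(-21*d^2 + 49*d - 38) - 48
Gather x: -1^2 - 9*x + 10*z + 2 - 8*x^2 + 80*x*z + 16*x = -8*x^2 + x*(80*z + 7) + 10*z + 1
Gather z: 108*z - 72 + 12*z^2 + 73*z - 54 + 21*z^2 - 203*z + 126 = 33*z^2 - 22*z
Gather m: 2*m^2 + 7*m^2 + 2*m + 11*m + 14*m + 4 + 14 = 9*m^2 + 27*m + 18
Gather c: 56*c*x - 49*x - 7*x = 56*c*x - 56*x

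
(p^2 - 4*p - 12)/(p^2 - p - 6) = (p - 6)/(p - 3)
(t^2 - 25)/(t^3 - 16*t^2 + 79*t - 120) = (t + 5)/(t^2 - 11*t + 24)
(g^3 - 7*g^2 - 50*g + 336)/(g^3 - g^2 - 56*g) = (g - 6)/g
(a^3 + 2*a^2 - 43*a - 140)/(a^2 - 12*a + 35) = (a^2 + 9*a + 20)/(a - 5)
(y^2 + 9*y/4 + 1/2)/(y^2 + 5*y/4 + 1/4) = (y + 2)/(y + 1)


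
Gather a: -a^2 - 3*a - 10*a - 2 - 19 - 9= -a^2 - 13*a - 30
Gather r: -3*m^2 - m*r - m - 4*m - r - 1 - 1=-3*m^2 - 5*m + r*(-m - 1) - 2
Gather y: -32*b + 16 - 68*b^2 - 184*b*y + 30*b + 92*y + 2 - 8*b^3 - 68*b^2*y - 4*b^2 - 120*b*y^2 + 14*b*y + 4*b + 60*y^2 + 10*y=-8*b^3 - 72*b^2 + 2*b + y^2*(60 - 120*b) + y*(-68*b^2 - 170*b + 102) + 18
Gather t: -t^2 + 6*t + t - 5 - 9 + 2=-t^2 + 7*t - 12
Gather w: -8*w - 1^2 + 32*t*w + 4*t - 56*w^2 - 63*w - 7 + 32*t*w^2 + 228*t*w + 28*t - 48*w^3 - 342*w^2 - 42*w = 32*t - 48*w^3 + w^2*(32*t - 398) + w*(260*t - 113) - 8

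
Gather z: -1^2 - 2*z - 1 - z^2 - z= -z^2 - 3*z - 2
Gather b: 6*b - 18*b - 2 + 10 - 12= -12*b - 4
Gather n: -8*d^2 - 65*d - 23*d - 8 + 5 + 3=-8*d^2 - 88*d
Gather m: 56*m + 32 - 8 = 56*m + 24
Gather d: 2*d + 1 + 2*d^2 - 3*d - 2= 2*d^2 - d - 1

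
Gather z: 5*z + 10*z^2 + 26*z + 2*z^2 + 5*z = 12*z^2 + 36*z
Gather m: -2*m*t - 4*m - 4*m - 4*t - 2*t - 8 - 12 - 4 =m*(-2*t - 8) - 6*t - 24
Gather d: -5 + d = d - 5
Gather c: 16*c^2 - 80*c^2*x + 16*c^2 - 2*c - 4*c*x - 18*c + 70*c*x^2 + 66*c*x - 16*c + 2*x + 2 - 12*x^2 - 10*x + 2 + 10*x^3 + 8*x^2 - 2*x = c^2*(32 - 80*x) + c*(70*x^2 + 62*x - 36) + 10*x^3 - 4*x^2 - 10*x + 4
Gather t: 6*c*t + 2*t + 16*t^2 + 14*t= 16*t^2 + t*(6*c + 16)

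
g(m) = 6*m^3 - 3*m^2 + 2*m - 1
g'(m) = 18*m^2 - 6*m + 2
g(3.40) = 206.94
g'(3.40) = 189.68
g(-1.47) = -29.48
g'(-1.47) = 49.72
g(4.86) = 626.61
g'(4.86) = 397.99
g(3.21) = 172.96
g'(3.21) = 168.21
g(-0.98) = -11.49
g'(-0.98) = 25.17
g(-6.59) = -1861.61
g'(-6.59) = 823.25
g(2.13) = 47.63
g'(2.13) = 70.88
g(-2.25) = -89.03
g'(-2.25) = 106.62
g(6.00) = 1199.00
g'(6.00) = 614.00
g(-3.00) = -196.00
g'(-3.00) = 182.00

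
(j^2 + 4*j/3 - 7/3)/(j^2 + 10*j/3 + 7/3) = (j - 1)/(j + 1)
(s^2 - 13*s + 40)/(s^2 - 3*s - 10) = (s - 8)/(s + 2)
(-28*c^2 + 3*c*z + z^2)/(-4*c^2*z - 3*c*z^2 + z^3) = (7*c + z)/(z*(c + z))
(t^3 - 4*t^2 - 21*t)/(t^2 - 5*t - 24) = t*(t - 7)/(t - 8)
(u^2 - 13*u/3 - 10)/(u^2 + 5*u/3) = (u - 6)/u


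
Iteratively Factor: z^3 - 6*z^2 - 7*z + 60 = (z - 5)*(z^2 - z - 12) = (z - 5)*(z - 4)*(z + 3)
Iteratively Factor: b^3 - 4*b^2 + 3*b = (b - 3)*(b^2 - b) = b*(b - 3)*(b - 1)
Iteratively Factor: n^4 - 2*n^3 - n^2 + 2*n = (n - 2)*(n^3 - n) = (n - 2)*(n + 1)*(n^2 - n) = (n - 2)*(n - 1)*(n + 1)*(n)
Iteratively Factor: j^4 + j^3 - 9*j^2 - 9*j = (j)*(j^3 + j^2 - 9*j - 9) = j*(j + 3)*(j^2 - 2*j - 3) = j*(j - 3)*(j + 3)*(j + 1)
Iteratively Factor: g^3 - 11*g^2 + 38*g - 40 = (g - 4)*(g^2 - 7*g + 10) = (g - 5)*(g - 4)*(g - 2)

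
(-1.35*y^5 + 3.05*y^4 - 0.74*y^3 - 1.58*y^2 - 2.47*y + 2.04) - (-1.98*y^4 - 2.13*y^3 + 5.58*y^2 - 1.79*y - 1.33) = -1.35*y^5 + 5.03*y^4 + 1.39*y^3 - 7.16*y^2 - 0.68*y + 3.37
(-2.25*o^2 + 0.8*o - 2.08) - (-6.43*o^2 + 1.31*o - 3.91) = 4.18*o^2 - 0.51*o + 1.83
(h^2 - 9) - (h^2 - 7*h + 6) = 7*h - 15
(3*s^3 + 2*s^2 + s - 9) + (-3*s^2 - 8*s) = 3*s^3 - s^2 - 7*s - 9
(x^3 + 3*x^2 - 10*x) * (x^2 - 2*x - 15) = x^5 + x^4 - 31*x^3 - 25*x^2 + 150*x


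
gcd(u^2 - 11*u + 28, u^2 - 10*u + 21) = u - 7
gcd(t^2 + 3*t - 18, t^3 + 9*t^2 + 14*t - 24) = t + 6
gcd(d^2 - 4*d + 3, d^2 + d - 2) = d - 1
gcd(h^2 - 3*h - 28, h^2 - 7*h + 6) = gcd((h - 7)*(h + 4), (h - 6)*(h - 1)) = 1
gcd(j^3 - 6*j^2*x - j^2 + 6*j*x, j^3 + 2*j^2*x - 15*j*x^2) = j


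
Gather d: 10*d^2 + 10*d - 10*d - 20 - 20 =10*d^2 - 40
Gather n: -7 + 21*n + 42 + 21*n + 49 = 42*n + 84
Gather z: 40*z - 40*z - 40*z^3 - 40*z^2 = -40*z^3 - 40*z^2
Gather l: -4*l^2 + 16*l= -4*l^2 + 16*l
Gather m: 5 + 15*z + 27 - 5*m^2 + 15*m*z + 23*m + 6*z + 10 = -5*m^2 + m*(15*z + 23) + 21*z + 42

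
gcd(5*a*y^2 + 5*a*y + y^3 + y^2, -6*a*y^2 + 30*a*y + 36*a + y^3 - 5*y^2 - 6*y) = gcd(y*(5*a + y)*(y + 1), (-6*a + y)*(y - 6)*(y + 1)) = y + 1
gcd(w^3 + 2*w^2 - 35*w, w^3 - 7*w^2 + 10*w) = w^2 - 5*w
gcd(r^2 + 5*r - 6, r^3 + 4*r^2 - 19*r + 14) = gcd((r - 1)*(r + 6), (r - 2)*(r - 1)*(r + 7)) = r - 1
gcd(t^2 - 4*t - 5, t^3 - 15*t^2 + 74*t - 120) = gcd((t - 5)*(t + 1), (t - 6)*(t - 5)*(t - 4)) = t - 5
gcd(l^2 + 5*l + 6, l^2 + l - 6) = l + 3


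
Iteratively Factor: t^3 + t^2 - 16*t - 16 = (t + 1)*(t^2 - 16) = (t + 1)*(t + 4)*(t - 4)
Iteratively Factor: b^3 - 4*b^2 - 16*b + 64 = (b - 4)*(b^2 - 16) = (b - 4)^2*(b + 4)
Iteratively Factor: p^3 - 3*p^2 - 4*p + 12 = (p + 2)*(p^2 - 5*p + 6) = (p - 2)*(p + 2)*(p - 3)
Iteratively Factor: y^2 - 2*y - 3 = (y - 3)*(y + 1)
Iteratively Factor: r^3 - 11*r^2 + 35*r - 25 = (r - 5)*(r^2 - 6*r + 5) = (r - 5)*(r - 1)*(r - 5)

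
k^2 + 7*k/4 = k*(k + 7/4)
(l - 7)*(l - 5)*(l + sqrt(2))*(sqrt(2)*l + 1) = sqrt(2)*l^4 - 12*sqrt(2)*l^3 + 3*l^3 - 36*l^2 + 36*sqrt(2)*l^2 - 12*sqrt(2)*l + 105*l + 35*sqrt(2)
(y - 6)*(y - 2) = y^2 - 8*y + 12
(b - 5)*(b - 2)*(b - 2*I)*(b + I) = b^4 - 7*b^3 - I*b^3 + 12*b^2 + 7*I*b^2 - 14*b - 10*I*b + 20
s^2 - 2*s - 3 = (s - 3)*(s + 1)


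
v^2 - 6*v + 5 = (v - 5)*(v - 1)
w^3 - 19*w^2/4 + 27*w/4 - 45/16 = (w - 5/2)*(w - 3/2)*(w - 3/4)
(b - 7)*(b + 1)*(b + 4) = b^3 - 2*b^2 - 31*b - 28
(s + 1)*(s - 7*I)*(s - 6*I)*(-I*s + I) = -I*s^4 - 13*s^3 + 43*I*s^2 + 13*s - 42*I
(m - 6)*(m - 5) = m^2 - 11*m + 30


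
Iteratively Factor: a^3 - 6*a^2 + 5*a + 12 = (a + 1)*(a^2 - 7*a + 12) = (a - 4)*(a + 1)*(a - 3)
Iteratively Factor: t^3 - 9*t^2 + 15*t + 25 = (t + 1)*(t^2 - 10*t + 25) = (t - 5)*(t + 1)*(t - 5)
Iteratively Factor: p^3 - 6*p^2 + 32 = (p - 4)*(p^2 - 2*p - 8) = (p - 4)*(p + 2)*(p - 4)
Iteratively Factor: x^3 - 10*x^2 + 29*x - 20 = (x - 4)*(x^2 - 6*x + 5) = (x - 5)*(x - 4)*(x - 1)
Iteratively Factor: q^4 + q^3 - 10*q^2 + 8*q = (q - 1)*(q^3 + 2*q^2 - 8*q) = q*(q - 1)*(q^2 + 2*q - 8) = q*(q - 2)*(q - 1)*(q + 4)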